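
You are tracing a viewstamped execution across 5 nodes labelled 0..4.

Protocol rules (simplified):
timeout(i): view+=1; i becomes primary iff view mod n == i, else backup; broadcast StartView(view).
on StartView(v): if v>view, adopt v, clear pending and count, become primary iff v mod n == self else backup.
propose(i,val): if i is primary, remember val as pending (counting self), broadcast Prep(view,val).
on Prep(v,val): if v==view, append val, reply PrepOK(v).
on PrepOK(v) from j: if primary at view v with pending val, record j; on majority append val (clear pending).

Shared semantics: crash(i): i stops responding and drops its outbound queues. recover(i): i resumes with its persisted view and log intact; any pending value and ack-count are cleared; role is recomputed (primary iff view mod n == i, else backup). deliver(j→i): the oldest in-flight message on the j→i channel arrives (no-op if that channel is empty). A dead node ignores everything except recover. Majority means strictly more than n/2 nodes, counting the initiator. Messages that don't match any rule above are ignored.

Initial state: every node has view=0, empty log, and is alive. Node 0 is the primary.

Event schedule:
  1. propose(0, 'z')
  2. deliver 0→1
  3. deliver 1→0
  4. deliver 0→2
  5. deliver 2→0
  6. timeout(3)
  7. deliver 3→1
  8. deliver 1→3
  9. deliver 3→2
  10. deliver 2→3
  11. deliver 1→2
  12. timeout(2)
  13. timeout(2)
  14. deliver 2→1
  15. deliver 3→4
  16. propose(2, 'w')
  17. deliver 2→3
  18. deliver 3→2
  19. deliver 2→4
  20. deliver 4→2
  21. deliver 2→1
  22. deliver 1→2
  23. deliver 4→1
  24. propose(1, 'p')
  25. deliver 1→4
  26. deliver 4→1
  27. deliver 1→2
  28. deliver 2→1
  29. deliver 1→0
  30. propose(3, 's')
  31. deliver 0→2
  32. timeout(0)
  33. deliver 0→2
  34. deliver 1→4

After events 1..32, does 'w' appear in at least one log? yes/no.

1. propose(0,'z'):  nop
2. deliver 0→1:  <1:back v0 z>
3. deliver 1→0:  nop
4. deliver 0→2:  <2:back v0 z>
5. deliver 2→0:  <0:prim v0 z>
6. timeout(3):  <3:back v1 ->
7. deliver 3→1:  <1:prim v1 z>
8. deliver 1→3:  nop
9. deliver 3→2:  <2:back v1 z>
10. deliver 2→3:  nop
11. deliver 1→2:  nop
12. timeout(2):  <2:prim v2 z>
13. timeout(2):  <2:back v3 z>
14. deliver 2→1:  <1:back v2 z>
15. deliver 3→4:  <4:back v1 ->
16. propose(2,'w'):  nop
17. deliver 2→3:  <3:back v2 ->
18. deliver 3→2:  nop
19. deliver 2→4:  <4:back v2 ->
20. deliver 4→2:  nop
21. deliver 2→1:  <1:back v3 z>
22. deliver 1→2:  nop
23. deliver 4→1:  nop
24. propose(1,'p'):  nop
25. deliver 1→4:  nop
26. deliver 4→1:  nop
27. deliver 1→2:  nop
28. deliver 2→1:  nop
29. deliver 1→0:  nop
30. propose(3,'s'):  nop
31. deliver 0→2:  nop
32. timeout(0):  <0:back v1 z>

no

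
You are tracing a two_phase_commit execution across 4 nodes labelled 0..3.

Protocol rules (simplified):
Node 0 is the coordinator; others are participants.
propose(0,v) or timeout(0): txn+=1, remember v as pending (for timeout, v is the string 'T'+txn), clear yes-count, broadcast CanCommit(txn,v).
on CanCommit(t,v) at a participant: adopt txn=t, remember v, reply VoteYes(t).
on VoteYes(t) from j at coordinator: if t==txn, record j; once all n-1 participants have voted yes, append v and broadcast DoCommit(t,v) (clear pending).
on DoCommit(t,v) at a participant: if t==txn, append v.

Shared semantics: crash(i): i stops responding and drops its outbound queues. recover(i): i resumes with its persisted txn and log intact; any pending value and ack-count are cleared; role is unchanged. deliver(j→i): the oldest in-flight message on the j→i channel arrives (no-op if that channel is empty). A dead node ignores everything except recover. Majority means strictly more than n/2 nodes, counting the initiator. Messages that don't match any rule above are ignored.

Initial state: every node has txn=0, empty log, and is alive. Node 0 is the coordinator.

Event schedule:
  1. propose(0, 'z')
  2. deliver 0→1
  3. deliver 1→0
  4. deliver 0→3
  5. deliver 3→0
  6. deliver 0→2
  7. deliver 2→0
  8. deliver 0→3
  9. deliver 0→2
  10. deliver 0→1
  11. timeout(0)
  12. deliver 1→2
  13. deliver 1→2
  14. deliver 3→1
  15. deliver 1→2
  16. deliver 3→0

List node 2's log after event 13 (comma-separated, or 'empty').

z

step 1 propose(0,'z'): 0={coor,t=1,log=-}
step 2 deliver 0→1: 1={part,t=1,log=-}
step 3 deliver 1→0: —
step 4 deliver 0→3: 3={part,t=1,log=-}
step 5 deliver 3→0: —
step 6 deliver 0→2: 2={part,t=1,log=-}
step 7 deliver 2→0: 0={coor,t=1,log=z}
step 8 deliver 0→3: 3={part,t=1,log=z}
step 9 deliver 0→2: 2={part,t=1,log=z}
step 10 deliver 0→1: 1={part,t=1,log=z}
step 11 timeout(0): 0={coor,t=2,log=z}
step 12 deliver 1→2: —
step 13 deliver 1→2: —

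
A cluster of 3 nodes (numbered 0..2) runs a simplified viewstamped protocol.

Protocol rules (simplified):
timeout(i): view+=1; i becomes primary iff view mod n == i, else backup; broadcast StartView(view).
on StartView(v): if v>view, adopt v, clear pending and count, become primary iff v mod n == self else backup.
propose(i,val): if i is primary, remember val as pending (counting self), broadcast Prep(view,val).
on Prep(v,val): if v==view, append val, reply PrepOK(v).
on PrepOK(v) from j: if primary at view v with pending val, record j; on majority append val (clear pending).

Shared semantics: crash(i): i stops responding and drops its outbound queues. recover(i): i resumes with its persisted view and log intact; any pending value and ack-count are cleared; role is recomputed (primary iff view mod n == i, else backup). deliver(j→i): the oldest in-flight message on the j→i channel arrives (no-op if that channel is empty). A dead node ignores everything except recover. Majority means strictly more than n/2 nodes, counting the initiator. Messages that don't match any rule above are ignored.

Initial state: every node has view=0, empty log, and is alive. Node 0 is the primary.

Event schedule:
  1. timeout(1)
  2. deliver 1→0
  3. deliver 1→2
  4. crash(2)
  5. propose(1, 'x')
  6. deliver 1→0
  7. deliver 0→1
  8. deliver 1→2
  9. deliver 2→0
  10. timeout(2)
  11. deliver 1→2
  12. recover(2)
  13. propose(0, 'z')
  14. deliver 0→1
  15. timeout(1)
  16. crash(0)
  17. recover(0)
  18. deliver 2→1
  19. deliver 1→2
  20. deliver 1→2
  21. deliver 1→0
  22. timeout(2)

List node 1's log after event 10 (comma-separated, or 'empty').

x

step 1 timeout(1): 1={prim,v=1,log=-}
step 2 deliver 1→0: 0={back,v=1,log=-}
step 3 deliver 1→2: 2={back,v=1,log=-}
step 4 crash(2): 2={✗back,v=1,log=-}
step 5 propose(1,'x'): —
step 6 deliver 1→0: 0={back,v=1,log=x}
step 7 deliver 0→1: 1={prim,v=1,log=x}
step 8 deliver 1→2: —
step 9 deliver 2→0: —
step 10 timeout(2): —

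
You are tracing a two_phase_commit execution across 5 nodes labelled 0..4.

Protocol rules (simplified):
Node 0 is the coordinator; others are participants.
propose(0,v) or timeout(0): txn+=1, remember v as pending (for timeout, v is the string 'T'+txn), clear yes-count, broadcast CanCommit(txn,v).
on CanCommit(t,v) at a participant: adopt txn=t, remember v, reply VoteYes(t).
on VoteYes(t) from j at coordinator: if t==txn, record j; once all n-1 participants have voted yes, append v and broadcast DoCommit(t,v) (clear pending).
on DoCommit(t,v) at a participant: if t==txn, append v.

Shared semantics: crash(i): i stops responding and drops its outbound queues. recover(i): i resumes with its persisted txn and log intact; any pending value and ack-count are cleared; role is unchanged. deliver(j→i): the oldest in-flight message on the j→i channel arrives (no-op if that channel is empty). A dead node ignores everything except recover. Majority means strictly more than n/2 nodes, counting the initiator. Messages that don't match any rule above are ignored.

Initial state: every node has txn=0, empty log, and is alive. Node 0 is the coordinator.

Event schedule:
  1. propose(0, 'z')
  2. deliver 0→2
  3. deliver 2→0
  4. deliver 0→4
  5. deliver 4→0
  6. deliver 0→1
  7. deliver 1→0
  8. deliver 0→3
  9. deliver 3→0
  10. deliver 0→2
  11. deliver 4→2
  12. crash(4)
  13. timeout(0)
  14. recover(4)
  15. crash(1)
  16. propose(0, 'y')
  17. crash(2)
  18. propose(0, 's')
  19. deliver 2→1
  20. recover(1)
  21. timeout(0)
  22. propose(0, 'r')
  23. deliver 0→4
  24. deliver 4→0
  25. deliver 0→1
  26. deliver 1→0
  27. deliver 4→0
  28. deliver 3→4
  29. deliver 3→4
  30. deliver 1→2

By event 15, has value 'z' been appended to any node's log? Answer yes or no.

1. propose(0,'z'):  <0:coor t1 ->
2. deliver 0→2:  <2:part t1 ->
3. deliver 2→0:  nop
4. deliver 0→4:  <4:part t1 ->
5. deliver 4→0:  nop
6. deliver 0→1:  <1:part t1 ->
7. deliver 1→0:  nop
8. deliver 0→3:  <3:part t1 ->
9. deliver 3→0:  <0:coor t1 z>
10. deliver 0→2:  <2:part t1 z>
11. deliver 4→2:  nop
12. crash(4):  <4:✗part t1 ->
13. timeout(0):  <0:coor t2 z>
14. recover(4):  <4:part t1 ->
15. crash(1):  <1:✗part t1 ->

yes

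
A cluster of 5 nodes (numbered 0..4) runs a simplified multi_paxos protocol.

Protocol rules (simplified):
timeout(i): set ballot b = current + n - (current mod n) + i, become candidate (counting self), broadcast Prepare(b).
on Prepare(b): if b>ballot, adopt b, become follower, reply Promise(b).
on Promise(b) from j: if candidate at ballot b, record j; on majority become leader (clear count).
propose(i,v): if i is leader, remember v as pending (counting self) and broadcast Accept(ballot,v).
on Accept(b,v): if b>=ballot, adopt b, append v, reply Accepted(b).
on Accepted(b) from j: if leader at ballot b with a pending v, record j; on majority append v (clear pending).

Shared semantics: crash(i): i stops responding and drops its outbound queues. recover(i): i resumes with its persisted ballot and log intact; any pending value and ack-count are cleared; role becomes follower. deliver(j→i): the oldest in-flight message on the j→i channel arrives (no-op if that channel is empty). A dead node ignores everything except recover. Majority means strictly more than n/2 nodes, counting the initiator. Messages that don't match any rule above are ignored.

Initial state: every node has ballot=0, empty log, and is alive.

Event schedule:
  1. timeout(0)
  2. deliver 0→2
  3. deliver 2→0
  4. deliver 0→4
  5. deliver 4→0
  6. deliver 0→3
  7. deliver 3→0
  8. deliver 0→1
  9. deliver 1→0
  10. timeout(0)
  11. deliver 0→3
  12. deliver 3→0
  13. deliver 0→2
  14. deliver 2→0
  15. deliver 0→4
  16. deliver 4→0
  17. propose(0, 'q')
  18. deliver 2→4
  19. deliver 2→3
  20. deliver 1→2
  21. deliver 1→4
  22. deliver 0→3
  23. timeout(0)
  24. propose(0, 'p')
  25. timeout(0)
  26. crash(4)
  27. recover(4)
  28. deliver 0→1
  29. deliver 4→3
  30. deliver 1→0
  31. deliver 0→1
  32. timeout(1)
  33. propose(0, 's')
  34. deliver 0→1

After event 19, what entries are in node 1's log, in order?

step 1 timeout(0): 0={cand,b=5,log=-}
step 2 deliver 0→2: 2={foll,b=5,log=-}
step 3 deliver 2→0: —
step 4 deliver 0→4: 4={foll,b=5,log=-}
step 5 deliver 4→0: 0={lead,b=5,log=-}
step 6 deliver 0→3: 3={foll,b=5,log=-}
step 7 deliver 3→0: —
step 8 deliver 0→1: 1={foll,b=5,log=-}
step 9 deliver 1→0: —
step 10 timeout(0): 0={cand,b=10,log=-}
step 11 deliver 0→3: 3={foll,b=10,log=-}
step 12 deliver 3→0: —
step 13 deliver 0→2: 2={foll,b=10,log=-}
step 14 deliver 2→0: 0={lead,b=10,log=-}
step 15 deliver 0→4: 4={foll,b=10,log=-}
step 16 deliver 4→0: —
step 17 propose(0,'q'): —
step 18 deliver 2→4: —
step 19 deliver 2→3: —

empty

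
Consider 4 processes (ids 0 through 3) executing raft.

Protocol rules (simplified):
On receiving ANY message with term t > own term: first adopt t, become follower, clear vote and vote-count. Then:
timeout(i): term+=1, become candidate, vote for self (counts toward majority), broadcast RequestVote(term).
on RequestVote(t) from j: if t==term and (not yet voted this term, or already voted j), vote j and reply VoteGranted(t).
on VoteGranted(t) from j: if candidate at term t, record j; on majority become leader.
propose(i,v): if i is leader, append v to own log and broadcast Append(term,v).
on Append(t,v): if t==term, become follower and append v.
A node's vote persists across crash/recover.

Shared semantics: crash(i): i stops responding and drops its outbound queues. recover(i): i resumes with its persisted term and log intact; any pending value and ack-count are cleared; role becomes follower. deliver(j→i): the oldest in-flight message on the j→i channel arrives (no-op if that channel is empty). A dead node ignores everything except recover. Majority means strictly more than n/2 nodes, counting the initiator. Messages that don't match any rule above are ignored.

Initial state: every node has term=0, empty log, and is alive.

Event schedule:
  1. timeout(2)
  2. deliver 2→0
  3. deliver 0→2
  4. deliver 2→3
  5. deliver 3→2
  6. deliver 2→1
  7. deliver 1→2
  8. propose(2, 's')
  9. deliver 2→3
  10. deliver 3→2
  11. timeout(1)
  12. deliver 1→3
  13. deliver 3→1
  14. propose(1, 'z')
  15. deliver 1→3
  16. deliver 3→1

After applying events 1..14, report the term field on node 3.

after 1 — timeout(2): n2:cand/t1/[-]
after 2 — deliver 2→0: n0:foll/t1/[-]
after 3 — deliver 0→2: ·
after 4 — deliver 2→3: n3:foll/t1/[-]
after 5 — deliver 3→2: n2:lead/t1/[-]
after 6 — deliver 2→1: n1:foll/t1/[-]
after 7 — deliver 1→2: ·
after 8 — propose(2,'s'): n2:lead/t1/[s]
after 9 — deliver 2→3: n3:foll/t1/[s]
after 10 — deliver 3→2: ·
after 11 — timeout(1): n1:cand/t2/[-]
after 12 — deliver 1→3: n3:foll/t2/[s]
after 13 — deliver 3→1: ·
after 14 — propose(1,'z'): ·

2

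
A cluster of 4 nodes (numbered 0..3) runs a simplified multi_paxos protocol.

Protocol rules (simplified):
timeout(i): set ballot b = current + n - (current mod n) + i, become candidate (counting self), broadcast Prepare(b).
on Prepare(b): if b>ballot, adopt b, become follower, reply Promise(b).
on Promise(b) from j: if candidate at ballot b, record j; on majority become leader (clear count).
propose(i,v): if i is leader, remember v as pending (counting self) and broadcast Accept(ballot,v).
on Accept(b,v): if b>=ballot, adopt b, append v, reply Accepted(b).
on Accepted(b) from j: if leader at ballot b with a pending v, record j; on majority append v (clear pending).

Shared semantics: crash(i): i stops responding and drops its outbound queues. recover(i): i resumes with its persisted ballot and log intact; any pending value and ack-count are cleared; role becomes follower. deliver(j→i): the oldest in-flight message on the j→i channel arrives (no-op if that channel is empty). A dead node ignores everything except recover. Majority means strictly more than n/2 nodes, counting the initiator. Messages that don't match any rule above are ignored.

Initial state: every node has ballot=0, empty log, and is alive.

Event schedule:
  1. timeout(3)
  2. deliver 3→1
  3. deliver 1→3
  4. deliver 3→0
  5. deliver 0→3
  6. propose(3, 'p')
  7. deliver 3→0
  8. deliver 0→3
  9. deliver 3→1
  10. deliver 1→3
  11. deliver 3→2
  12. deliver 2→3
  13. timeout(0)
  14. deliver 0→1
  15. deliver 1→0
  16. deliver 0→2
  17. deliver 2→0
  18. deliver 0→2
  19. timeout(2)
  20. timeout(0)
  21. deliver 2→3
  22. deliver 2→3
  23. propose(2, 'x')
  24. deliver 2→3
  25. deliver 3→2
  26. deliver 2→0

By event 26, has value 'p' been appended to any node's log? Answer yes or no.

yes

1. timeout(3):  <3:cand b7 ->
2. deliver 3→1:  <1:foll b7 ->
3. deliver 1→3:  nop
4. deliver 3→0:  <0:foll b7 ->
5. deliver 0→3:  <3:lead b7 ->
6. propose(3,'p'):  nop
7. deliver 3→0:  <0:foll b7 p>
8. deliver 0→3:  nop
9. deliver 3→1:  <1:foll b7 p>
10. deliver 1→3:  <3:lead b7 p>
11. deliver 3→2:  <2:foll b7 ->
12. deliver 2→3:  nop
13. timeout(0):  <0:cand b8 p>
14. deliver 0→1:  <1:foll b8 p>
15. deliver 1→0:  nop
16. deliver 0→2:  <2:foll b8 ->
17. deliver 2→0:  <0:lead b8 p>
18. deliver 0→2:  nop
19. timeout(2):  <2:cand b14 ->
20. timeout(0):  <0:cand b12 p>
21. deliver 2→3:  <3:foll b14 p>
22. deliver 2→3:  nop
23. propose(2,'x'):  nop
24. deliver 2→3:  nop
25. deliver 3→2:  nop
26. deliver 2→0:  <0:foll b14 p>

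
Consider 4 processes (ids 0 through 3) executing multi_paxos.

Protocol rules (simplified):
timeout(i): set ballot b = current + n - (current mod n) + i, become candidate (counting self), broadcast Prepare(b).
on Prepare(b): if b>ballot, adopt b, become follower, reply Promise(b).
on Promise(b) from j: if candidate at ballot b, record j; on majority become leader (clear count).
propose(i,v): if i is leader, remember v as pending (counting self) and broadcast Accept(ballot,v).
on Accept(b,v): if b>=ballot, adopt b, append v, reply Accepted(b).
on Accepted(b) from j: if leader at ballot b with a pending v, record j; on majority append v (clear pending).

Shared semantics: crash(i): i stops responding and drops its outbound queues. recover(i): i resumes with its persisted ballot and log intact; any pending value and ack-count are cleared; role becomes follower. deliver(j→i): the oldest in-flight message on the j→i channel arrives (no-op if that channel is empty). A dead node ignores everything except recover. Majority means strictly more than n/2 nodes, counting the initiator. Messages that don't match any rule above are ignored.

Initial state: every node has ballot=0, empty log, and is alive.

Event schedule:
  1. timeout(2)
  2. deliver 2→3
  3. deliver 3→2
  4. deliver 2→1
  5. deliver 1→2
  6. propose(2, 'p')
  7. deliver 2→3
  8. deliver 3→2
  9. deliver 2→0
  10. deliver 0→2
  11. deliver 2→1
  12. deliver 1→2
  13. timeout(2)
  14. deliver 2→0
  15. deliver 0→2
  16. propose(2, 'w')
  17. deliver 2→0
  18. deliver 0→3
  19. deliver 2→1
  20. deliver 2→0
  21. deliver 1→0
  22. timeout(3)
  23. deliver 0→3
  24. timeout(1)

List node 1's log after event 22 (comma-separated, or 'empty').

after 1 — timeout(2): n2:cand/b6/[-]
after 2 — deliver 2→3: n3:foll/b6/[-]
after 3 — deliver 3→2: ·
after 4 — deliver 2→1: n1:foll/b6/[-]
after 5 — deliver 1→2: n2:lead/b6/[-]
after 6 — propose(2,'p'): ·
after 7 — deliver 2→3: n3:foll/b6/[p]
after 8 — deliver 3→2: ·
after 9 — deliver 2→0: n0:foll/b6/[-]
after 10 — deliver 0→2: ·
after 11 — deliver 2→1: n1:foll/b6/[p]
after 12 — deliver 1→2: n2:lead/b6/[p]
after 13 — timeout(2): n2:cand/b10/[p]
after 14 — deliver 2→0: n0:foll/b6/[p]
after 15 — deliver 0→2: ·
after 16 — propose(2,'w'): ·
after 17 — deliver 2→0: n0:foll/b10/[p]
after 18 — deliver 0→3: ·
after 19 — deliver 2→1: n1:foll/b10/[p]
after 20 — deliver 2→0: ·
after 21 — deliver 1→0: ·
after 22 — timeout(3): n3:cand/b11/[p]

p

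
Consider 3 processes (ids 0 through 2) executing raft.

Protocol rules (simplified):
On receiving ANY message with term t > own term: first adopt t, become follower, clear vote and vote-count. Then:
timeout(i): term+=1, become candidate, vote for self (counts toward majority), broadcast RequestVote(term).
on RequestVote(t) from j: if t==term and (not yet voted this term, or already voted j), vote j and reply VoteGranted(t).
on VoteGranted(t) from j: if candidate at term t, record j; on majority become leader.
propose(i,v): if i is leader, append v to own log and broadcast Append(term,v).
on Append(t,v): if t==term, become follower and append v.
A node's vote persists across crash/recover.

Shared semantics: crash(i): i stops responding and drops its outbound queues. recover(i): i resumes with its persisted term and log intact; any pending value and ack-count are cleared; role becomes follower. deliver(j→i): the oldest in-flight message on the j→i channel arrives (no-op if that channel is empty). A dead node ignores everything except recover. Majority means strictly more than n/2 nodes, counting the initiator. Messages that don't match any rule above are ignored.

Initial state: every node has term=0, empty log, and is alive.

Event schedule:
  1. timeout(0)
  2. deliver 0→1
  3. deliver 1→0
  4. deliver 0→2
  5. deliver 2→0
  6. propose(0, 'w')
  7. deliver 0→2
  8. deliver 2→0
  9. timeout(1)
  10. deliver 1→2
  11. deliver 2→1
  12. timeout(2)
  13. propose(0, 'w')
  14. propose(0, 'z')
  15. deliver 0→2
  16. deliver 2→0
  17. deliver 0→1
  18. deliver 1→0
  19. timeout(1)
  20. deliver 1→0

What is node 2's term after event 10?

step 1 timeout(0): 0={cand,t=1,log=-}
step 2 deliver 0→1: 1={foll,t=1,log=-}
step 3 deliver 1→0: 0={lead,t=1,log=-}
step 4 deliver 0→2: 2={foll,t=1,log=-}
step 5 deliver 2→0: —
step 6 propose(0,'w'): 0={lead,t=1,log=w}
step 7 deliver 0→2: 2={foll,t=1,log=w}
step 8 deliver 2→0: —
step 9 timeout(1): 1={cand,t=2,log=-}
step 10 deliver 1→2: 2={foll,t=2,log=w}

2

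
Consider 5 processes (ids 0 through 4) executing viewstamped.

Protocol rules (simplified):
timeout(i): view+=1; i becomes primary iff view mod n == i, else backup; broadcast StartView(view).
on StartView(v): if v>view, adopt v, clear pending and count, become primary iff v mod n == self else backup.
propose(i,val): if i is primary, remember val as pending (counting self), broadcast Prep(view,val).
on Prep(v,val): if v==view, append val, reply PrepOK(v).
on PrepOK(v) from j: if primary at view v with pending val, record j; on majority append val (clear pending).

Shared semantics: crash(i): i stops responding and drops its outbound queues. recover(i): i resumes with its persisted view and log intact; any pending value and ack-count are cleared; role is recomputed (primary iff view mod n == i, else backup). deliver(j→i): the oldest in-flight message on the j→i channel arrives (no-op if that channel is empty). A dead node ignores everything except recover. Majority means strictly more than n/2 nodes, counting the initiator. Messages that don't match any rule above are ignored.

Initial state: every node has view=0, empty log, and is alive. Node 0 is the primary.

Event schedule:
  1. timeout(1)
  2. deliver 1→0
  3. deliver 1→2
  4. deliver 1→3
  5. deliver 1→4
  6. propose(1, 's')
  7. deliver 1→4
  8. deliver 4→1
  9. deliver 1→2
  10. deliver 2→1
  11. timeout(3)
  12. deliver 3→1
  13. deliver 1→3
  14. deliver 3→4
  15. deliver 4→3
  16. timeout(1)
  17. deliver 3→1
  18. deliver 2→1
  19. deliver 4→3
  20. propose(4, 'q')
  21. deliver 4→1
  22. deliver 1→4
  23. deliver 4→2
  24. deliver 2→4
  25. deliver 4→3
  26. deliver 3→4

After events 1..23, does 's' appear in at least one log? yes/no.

yes

[1] timeout(1) → N1(prim v1 [-])
[2] deliver 1→0 → N0(back v1 [-])
[3] deliver 1→2 → N2(back v1 [-])
[4] deliver 1→3 → N3(back v1 [-])
[5] deliver 1→4 → N4(back v1 [-])
[6] propose(1,'s') → ∅
[7] deliver 1→4 → N4(back v1 [s])
[8] deliver 4→1 → ∅
[9] deliver 1→2 → N2(back v1 [s])
[10] deliver 2→1 → N1(prim v1 [s])
[11] timeout(3) → N3(back v2 [-])
[12] deliver 3→1 → N1(back v2 [s])
[13] deliver 1→3 → ∅
[14] deliver 3→4 → N4(back v2 [s])
[15] deliver 4→3 → ∅
[16] timeout(1) → N1(back v3 [s])
[17] deliver 3→1 → ∅
[18] deliver 2→1 → ∅
[19] deliver 4→3 → ∅
[20] propose(4,'q') → ∅
[21] deliver 4→1 → ∅
[22] deliver 1→4 → N4(back v3 [s])
[23] deliver 4→2 → ∅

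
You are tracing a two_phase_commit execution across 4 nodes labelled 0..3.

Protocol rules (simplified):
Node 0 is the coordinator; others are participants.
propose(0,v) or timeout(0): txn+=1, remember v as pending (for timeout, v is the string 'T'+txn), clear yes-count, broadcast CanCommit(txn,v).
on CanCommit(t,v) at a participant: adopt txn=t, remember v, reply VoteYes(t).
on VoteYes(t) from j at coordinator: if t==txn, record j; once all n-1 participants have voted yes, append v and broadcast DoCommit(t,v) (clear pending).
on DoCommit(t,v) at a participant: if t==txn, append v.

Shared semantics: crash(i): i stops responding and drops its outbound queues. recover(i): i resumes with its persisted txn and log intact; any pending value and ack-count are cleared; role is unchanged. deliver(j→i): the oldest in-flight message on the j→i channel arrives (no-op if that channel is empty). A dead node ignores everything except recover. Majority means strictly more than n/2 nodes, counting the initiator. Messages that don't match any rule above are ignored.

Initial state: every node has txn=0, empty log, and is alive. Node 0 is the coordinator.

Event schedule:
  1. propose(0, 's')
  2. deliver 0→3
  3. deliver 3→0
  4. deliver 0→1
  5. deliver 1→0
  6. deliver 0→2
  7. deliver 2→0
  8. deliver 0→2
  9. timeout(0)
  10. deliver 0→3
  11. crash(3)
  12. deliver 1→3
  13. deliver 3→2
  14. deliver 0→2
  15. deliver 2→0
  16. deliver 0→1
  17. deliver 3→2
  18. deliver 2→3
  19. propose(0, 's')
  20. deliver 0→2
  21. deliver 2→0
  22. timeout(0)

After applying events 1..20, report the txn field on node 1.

1

[1] propose(0,'s') → N0(coor t1 [-])
[2] deliver 0→3 → N3(part t1 [-])
[3] deliver 3→0 → ∅
[4] deliver 0→1 → N1(part t1 [-])
[5] deliver 1→0 → ∅
[6] deliver 0→2 → N2(part t1 [-])
[7] deliver 2→0 → N0(coor t1 [s])
[8] deliver 0→2 → N2(part t1 [s])
[9] timeout(0) → N0(coor t2 [s])
[10] deliver 0→3 → N3(part t1 [s])
[11] crash(3) → N3(✗part t1 [s])
[12] deliver 1→3 → ∅
[13] deliver 3→2 → ∅
[14] deliver 0→2 → N2(part t2 [s])
[15] deliver 2→0 → ∅
[16] deliver 0→1 → N1(part t1 [s])
[17] deliver 3→2 → ∅
[18] deliver 2→3 → ∅
[19] propose(0,'s') → N0(coor t3 [s])
[20] deliver 0→2 → N2(part t3 [s])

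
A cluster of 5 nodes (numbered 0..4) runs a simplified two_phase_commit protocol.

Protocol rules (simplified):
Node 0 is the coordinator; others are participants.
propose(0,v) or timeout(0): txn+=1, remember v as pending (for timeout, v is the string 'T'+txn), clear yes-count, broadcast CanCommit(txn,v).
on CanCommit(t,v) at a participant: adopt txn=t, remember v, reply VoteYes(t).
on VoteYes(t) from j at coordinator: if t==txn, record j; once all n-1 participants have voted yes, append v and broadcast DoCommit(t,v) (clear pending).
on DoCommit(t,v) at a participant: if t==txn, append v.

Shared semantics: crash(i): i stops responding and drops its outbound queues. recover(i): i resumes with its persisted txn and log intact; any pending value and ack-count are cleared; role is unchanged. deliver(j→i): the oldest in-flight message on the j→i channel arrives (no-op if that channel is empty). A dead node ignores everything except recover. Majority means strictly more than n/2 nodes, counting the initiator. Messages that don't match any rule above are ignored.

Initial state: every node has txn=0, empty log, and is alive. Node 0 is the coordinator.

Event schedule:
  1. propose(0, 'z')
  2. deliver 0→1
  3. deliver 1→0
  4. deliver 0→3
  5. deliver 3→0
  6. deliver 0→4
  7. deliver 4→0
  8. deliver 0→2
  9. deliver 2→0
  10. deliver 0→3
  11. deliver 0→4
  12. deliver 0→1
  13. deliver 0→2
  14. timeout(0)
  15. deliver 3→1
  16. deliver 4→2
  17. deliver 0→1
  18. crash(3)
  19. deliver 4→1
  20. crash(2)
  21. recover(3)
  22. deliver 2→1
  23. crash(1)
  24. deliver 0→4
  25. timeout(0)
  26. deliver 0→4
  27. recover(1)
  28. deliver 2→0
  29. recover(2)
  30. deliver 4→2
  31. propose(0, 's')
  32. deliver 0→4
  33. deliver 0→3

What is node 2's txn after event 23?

1

e1 propose(0,'z'): 0[coor,t=1,-]
e2 deliver 0→1: 1[part,t=1,-]
e3 deliver 1→0: ·
e4 deliver 0→3: 3[part,t=1,-]
e5 deliver 3→0: ·
e6 deliver 0→4: 4[part,t=1,-]
e7 deliver 4→0: ·
e8 deliver 0→2: 2[part,t=1,-]
e9 deliver 2→0: 0[coor,t=1,z]
e10 deliver 0→3: 3[part,t=1,z]
e11 deliver 0→4: 4[part,t=1,z]
e12 deliver 0→1: 1[part,t=1,z]
e13 deliver 0→2: 2[part,t=1,z]
e14 timeout(0): 0[coor,t=2,z]
e15 deliver 3→1: ·
e16 deliver 4→2: ·
e17 deliver 0→1: 1[part,t=2,z]
e18 crash(3): 3[✗part,t=1,z]
e19 deliver 4→1: ·
e20 crash(2): 2[✗part,t=1,z]
e21 recover(3): 3[part,t=1,z]
e22 deliver 2→1: ·
e23 crash(1): 1[✗part,t=2,z]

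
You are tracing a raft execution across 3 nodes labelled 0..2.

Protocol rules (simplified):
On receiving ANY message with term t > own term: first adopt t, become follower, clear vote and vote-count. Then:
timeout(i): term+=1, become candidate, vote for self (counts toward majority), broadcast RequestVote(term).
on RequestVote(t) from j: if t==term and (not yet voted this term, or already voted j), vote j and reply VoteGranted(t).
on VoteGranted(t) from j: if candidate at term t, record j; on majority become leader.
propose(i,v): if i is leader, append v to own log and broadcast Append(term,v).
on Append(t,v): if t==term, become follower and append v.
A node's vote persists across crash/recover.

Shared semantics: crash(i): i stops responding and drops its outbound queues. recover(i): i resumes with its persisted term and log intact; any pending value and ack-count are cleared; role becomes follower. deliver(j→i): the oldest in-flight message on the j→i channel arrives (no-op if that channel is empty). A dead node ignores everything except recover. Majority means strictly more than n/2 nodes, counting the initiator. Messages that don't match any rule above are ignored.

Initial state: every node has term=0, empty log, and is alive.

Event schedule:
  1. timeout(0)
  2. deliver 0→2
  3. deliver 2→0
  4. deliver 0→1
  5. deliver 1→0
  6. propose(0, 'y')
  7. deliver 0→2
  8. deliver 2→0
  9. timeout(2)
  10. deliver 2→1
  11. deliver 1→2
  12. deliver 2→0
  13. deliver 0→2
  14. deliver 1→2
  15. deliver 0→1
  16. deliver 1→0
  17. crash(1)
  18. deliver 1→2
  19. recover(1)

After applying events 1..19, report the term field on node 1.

2

after 1 — timeout(0): n0:cand/t1/[-]
after 2 — deliver 0→2: n2:foll/t1/[-]
after 3 — deliver 2→0: n0:lead/t1/[-]
after 4 — deliver 0→1: n1:foll/t1/[-]
after 5 — deliver 1→0: ·
after 6 — propose(0,'y'): n0:lead/t1/[y]
after 7 — deliver 0→2: n2:foll/t1/[y]
after 8 — deliver 2→0: ·
after 9 — timeout(2): n2:cand/t2/[y]
after 10 — deliver 2→1: n1:foll/t2/[-]
after 11 — deliver 1→2: n2:lead/t2/[y]
after 12 — deliver 2→0: n0:foll/t2/[y]
after 13 — deliver 0→2: ·
after 14 — deliver 1→2: ·
after 15 — deliver 0→1: ·
after 16 — deliver 1→0: ·
after 17 — crash(1): n1:✗foll/t2/[-]
after 18 — deliver 1→2: ·
after 19 — recover(1): n1:foll/t2/[-]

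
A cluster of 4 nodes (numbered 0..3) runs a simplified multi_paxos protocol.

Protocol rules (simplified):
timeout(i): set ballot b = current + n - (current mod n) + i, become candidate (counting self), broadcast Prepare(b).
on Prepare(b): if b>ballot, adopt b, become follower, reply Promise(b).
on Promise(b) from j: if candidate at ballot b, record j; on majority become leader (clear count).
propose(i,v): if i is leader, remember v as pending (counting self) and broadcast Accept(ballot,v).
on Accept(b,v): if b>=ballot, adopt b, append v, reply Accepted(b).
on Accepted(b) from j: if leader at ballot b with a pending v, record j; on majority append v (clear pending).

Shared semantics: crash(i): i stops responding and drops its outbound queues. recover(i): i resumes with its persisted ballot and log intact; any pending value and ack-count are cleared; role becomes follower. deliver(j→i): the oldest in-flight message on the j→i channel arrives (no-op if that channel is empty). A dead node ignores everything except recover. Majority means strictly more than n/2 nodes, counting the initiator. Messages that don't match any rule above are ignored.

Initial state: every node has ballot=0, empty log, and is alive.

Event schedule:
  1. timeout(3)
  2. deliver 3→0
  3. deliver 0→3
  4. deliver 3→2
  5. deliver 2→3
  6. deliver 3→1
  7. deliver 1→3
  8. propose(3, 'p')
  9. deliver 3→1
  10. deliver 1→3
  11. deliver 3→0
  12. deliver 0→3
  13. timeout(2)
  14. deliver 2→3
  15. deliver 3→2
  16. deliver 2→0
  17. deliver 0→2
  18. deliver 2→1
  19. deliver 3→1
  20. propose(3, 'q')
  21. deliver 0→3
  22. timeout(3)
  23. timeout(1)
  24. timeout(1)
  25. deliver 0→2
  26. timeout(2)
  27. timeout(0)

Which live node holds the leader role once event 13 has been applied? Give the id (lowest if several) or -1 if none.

3

after 1 — timeout(3): n3:cand/b7/[-]
after 2 — deliver 3→0: n0:foll/b7/[-]
after 3 — deliver 0→3: ·
after 4 — deliver 3→2: n2:foll/b7/[-]
after 5 — deliver 2→3: n3:lead/b7/[-]
after 6 — deliver 3→1: n1:foll/b7/[-]
after 7 — deliver 1→3: ·
after 8 — propose(3,'p'): ·
after 9 — deliver 3→1: n1:foll/b7/[p]
after 10 — deliver 1→3: ·
after 11 — deliver 3→0: n0:foll/b7/[p]
after 12 — deliver 0→3: n3:lead/b7/[p]
after 13 — timeout(2): n2:cand/b10/[-]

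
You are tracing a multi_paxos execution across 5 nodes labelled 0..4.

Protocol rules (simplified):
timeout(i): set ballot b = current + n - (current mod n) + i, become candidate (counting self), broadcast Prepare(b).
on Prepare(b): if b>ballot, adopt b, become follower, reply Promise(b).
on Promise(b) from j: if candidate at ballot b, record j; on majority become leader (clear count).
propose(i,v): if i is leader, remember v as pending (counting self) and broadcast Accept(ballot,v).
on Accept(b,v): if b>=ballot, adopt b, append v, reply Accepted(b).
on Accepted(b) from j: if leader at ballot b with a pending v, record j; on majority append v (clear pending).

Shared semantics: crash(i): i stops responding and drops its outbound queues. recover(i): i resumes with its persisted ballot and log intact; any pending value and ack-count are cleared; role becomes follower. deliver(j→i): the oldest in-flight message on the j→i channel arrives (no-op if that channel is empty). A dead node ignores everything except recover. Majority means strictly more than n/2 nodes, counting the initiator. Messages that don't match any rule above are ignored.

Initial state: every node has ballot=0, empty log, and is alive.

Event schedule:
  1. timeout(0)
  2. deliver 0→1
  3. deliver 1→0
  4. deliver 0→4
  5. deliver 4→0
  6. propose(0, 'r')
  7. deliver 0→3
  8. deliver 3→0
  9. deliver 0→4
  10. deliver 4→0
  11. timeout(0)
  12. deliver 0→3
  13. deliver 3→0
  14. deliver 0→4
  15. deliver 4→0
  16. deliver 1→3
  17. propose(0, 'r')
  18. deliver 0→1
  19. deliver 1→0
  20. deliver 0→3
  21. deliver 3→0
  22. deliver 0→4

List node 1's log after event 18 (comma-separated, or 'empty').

step 1 timeout(0): 0={cand,b=5,log=-}
step 2 deliver 0→1: 1={foll,b=5,log=-}
step 3 deliver 1→0: —
step 4 deliver 0→4: 4={foll,b=5,log=-}
step 5 deliver 4→0: 0={lead,b=5,log=-}
step 6 propose(0,'r'): —
step 7 deliver 0→3: 3={foll,b=5,log=-}
step 8 deliver 3→0: —
step 9 deliver 0→4: 4={foll,b=5,log=r}
step 10 deliver 4→0: —
step 11 timeout(0): 0={cand,b=10,log=-}
step 12 deliver 0→3: 3={foll,b=5,log=r}
step 13 deliver 3→0: —
step 14 deliver 0→4: 4={foll,b=10,log=r}
step 15 deliver 4→0: —
step 16 deliver 1→3: —
step 17 propose(0,'r'): —
step 18 deliver 0→1: 1={foll,b=5,log=r}

r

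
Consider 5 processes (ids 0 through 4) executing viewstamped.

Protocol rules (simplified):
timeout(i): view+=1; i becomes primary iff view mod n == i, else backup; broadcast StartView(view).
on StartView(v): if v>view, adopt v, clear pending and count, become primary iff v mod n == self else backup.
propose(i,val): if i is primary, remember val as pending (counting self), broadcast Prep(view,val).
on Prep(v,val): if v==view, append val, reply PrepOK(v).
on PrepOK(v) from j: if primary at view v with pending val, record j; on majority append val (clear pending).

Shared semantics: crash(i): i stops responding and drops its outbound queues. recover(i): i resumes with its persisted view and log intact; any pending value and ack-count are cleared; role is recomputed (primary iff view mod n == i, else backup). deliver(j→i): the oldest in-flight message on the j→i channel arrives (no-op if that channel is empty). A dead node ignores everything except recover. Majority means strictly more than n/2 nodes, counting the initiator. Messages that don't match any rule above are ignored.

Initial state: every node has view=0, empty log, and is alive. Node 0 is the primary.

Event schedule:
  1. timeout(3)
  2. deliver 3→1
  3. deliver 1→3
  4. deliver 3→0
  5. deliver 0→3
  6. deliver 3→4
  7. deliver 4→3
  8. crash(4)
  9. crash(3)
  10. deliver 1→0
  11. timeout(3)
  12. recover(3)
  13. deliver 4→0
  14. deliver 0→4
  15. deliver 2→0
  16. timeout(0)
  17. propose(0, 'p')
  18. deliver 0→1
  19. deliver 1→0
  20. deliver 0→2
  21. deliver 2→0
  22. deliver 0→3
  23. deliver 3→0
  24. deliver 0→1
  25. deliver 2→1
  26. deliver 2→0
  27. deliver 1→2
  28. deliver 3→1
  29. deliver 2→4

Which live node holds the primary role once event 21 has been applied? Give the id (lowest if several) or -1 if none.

2

1. timeout(3):  <3:back v1 ->
2. deliver 3→1:  <1:prim v1 ->
3. deliver 1→3:  nop
4. deliver 3→0:  <0:back v1 ->
5. deliver 0→3:  nop
6. deliver 3→4:  <4:back v1 ->
7. deliver 4→3:  nop
8. crash(4):  <4:✗back v1 ->
9. crash(3):  <3:✗back v1 ->
10. deliver 1→0:  nop
11. timeout(3):  nop
12. recover(3):  <3:back v1 ->
13. deliver 4→0:  nop
14. deliver 0→4:  nop
15. deliver 2→0:  nop
16. timeout(0):  <0:back v2 ->
17. propose(0,'p'):  nop
18. deliver 0→1:  <1:back v2 ->
19. deliver 1→0:  nop
20. deliver 0→2:  <2:prim v2 ->
21. deliver 2→0:  nop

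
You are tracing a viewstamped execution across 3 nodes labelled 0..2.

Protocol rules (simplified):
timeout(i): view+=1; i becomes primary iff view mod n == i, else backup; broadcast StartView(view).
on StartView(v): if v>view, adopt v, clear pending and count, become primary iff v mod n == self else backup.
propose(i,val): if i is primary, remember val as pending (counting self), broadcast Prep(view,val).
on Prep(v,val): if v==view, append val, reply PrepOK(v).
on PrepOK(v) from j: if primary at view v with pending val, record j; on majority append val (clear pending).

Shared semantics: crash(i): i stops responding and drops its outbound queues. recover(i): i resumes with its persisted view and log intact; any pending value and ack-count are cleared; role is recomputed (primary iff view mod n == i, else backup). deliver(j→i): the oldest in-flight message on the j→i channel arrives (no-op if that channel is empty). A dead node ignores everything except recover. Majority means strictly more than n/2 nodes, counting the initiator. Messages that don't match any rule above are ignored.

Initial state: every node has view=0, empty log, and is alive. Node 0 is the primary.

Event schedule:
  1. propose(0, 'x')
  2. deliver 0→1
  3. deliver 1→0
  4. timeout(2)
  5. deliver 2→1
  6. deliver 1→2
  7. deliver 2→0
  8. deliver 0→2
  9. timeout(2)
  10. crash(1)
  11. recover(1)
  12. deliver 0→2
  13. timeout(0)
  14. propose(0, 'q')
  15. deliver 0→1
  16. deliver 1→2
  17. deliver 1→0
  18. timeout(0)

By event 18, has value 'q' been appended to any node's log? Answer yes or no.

no

step 1 propose(0,'x'): —
step 2 deliver 0→1: 1={back,v=0,log=x}
step 3 deliver 1→0: 0={prim,v=0,log=x}
step 4 timeout(2): 2={back,v=1,log=-}
step 5 deliver 2→1: 1={prim,v=1,log=x}
step 6 deliver 1→2: —
step 7 deliver 2→0: 0={back,v=1,log=x}
step 8 deliver 0→2: —
step 9 timeout(2): 2={prim,v=2,log=-}
step 10 crash(1): 1={✗prim,v=1,log=x}
step 11 recover(1): 1={prim,v=1,log=x}
step 12 deliver 0→2: —
step 13 timeout(0): 0={back,v=2,log=x}
step 14 propose(0,'q'): —
step 15 deliver 0→1: 1={back,v=2,log=x}
step 16 deliver 1→2: —
step 17 deliver 1→0: —
step 18 timeout(0): 0={prim,v=3,log=x}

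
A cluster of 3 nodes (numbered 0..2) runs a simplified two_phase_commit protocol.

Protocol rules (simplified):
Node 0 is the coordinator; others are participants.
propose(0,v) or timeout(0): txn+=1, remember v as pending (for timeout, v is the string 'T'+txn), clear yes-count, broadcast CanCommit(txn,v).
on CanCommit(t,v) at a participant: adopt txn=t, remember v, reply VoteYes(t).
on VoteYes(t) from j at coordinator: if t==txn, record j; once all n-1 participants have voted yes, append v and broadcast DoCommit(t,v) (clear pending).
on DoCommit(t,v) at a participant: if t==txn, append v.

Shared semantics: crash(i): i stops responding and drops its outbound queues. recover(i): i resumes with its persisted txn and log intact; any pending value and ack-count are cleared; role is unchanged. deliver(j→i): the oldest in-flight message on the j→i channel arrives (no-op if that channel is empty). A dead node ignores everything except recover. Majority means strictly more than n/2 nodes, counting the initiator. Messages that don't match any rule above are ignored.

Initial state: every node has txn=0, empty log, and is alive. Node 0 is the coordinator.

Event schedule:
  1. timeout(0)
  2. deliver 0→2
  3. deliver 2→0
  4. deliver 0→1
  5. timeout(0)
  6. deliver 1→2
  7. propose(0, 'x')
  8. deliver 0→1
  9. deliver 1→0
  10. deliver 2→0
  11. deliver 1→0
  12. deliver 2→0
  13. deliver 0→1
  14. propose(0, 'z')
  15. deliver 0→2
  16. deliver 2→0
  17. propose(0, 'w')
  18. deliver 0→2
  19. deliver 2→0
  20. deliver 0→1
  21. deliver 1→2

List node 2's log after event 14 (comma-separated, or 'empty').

step 1 timeout(0): 0={coor,t=1,log=-}
step 2 deliver 0→2: 2={part,t=1,log=-}
step 3 deliver 2→0: —
step 4 deliver 0→1: 1={part,t=1,log=-}
step 5 timeout(0): 0={coor,t=2,log=-}
step 6 deliver 1→2: —
step 7 propose(0,'x'): 0={coor,t=3,log=-}
step 8 deliver 0→1: 1={part,t=2,log=-}
step 9 deliver 1→0: —
step 10 deliver 2→0: —
step 11 deliver 1→0: —
step 12 deliver 2→0: —
step 13 deliver 0→1: 1={part,t=3,log=-}
step 14 propose(0,'z'): 0={coor,t=4,log=-}

empty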